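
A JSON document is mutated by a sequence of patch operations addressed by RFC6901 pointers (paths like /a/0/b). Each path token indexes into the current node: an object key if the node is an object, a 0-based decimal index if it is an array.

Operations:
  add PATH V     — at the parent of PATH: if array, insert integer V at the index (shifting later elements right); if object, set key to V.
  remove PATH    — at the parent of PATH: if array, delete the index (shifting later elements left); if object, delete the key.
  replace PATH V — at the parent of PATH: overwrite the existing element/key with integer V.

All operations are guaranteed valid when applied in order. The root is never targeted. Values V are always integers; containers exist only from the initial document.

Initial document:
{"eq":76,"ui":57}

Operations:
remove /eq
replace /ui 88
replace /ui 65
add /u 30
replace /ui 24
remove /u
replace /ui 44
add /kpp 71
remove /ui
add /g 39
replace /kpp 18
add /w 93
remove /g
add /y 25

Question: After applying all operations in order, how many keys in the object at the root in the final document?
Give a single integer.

After op 1 (remove /eq): {"ui":57}
After op 2 (replace /ui 88): {"ui":88}
After op 3 (replace /ui 65): {"ui":65}
After op 4 (add /u 30): {"u":30,"ui":65}
After op 5 (replace /ui 24): {"u":30,"ui":24}
After op 6 (remove /u): {"ui":24}
After op 7 (replace /ui 44): {"ui":44}
After op 8 (add /kpp 71): {"kpp":71,"ui":44}
After op 9 (remove /ui): {"kpp":71}
After op 10 (add /g 39): {"g":39,"kpp":71}
After op 11 (replace /kpp 18): {"g":39,"kpp":18}
After op 12 (add /w 93): {"g":39,"kpp":18,"w":93}
After op 13 (remove /g): {"kpp":18,"w":93}
After op 14 (add /y 25): {"kpp":18,"w":93,"y":25}
Size at the root: 3

Answer: 3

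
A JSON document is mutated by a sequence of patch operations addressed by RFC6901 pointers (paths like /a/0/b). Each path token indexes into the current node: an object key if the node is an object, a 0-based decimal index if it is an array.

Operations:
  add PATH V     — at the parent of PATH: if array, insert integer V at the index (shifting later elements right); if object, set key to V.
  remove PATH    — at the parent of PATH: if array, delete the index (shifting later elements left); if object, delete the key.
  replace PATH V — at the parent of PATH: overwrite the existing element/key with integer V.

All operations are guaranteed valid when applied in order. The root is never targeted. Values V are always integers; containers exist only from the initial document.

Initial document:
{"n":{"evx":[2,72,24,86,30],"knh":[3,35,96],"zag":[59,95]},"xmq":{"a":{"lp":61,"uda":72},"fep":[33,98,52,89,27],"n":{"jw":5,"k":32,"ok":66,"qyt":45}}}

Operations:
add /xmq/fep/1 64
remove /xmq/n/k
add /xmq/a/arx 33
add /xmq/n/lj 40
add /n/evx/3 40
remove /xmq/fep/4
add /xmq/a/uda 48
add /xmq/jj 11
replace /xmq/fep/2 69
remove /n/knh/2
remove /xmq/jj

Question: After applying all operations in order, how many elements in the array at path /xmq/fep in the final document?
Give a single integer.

After op 1 (add /xmq/fep/1 64): {"n":{"evx":[2,72,24,86,30],"knh":[3,35,96],"zag":[59,95]},"xmq":{"a":{"lp":61,"uda":72},"fep":[33,64,98,52,89,27],"n":{"jw":5,"k":32,"ok":66,"qyt":45}}}
After op 2 (remove /xmq/n/k): {"n":{"evx":[2,72,24,86,30],"knh":[3,35,96],"zag":[59,95]},"xmq":{"a":{"lp":61,"uda":72},"fep":[33,64,98,52,89,27],"n":{"jw":5,"ok":66,"qyt":45}}}
After op 3 (add /xmq/a/arx 33): {"n":{"evx":[2,72,24,86,30],"knh":[3,35,96],"zag":[59,95]},"xmq":{"a":{"arx":33,"lp":61,"uda":72},"fep":[33,64,98,52,89,27],"n":{"jw":5,"ok":66,"qyt":45}}}
After op 4 (add /xmq/n/lj 40): {"n":{"evx":[2,72,24,86,30],"knh":[3,35,96],"zag":[59,95]},"xmq":{"a":{"arx":33,"lp":61,"uda":72},"fep":[33,64,98,52,89,27],"n":{"jw":5,"lj":40,"ok":66,"qyt":45}}}
After op 5 (add /n/evx/3 40): {"n":{"evx":[2,72,24,40,86,30],"knh":[3,35,96],"zag":[59,95]},"xmq":{"a":{"arx":33,"lp":61,"uda":72},"fep":[33,64,98,52,89,27],"n":{"jw":5,"lj":40,"ok":66,"qyt":45}}}
After op 6 (remove /xmq/fep/4): {"n":{"evx":[2,72,24,40,86,30],"knh":[3,35,96],"zag":[59,95]},"xmq":{"a":{"arx":33,"lp":61,"uda":72},"fep":[33,64,98,52,27],"n":{"jw":5,"lj":40,"ok":66,"qyt":45}}}
After op 7 (add /xmq/a/uda 48): {"n":{"evx":[2,72,24,40,86,30],"knh":[3,35,96],"zag":[59,95]},"xmq":{"a":{"arx":33,"lp":61,"uda":48},"fep":[33,64,98,52,27],"n":{"jw":5,"lj":40,"ok":66,"qyt":45}}}
After op 8 (add /xmq/jj 11): {"n":{"evx":[2,72,24,40,86,30],"knh":[3,35,96],"zag":[59,95]},"xmq":{"a":{"arx":33,"lp":61,"uda":48},"fep":[33,64,98,52,27],"jj":11,"n":{"jw":5,"lj":40,"ok":66,"qyt":45}}}
After op 9 (replace /xmq/fep/2 69): {"n":{"evx":[2,72,24,40,86,30],"knh":[3,35,96],"zag":[59,95]},"xmq":{"a":{"arx":33,"lp":61,"uda":48},"fep":[33,64,69,52,27],"jj":11,"n":{"jw":5,"lj":40,"ok":66,"qyt":45}}}
After op 10 (remove /n/knh/2): {"n":{"evx":[2,72,24,40,86,30],"knh":[3,35],"zag":[59,95]},"xmq":{"a":{"arx":33,"lp":61,"uda":48},"fep":[33,64,69,52,27],"jj":11,"n":{"jw":5,"lj":40,"ok":66,"qyt":45}}}
After op 11 (remove /xmq/jj): {"n":{"evx":[2,72,24,40,86,30],"knh":[3,35],"zag":[59,95]},"xmq":{"a":{"arx":33,"lp":61,"uda":48},"fep":[33,64,69,52,27],"n":{"jw":5,"lj":40,"ok":66,"qyt":45}}}
Size at path /xmq/fep: 5

Answer: 5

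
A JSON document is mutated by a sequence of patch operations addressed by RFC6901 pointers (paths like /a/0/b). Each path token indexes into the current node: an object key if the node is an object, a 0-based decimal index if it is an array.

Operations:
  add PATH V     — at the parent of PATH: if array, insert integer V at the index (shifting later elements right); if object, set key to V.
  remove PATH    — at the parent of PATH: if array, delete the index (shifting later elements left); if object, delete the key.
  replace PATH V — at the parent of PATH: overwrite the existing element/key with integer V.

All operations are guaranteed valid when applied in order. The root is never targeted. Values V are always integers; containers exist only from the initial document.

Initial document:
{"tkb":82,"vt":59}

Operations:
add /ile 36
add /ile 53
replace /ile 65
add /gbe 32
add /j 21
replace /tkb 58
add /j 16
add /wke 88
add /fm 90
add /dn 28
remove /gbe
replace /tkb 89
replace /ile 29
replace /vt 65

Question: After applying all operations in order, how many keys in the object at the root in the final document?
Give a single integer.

Answer: 7

Derivation:
After op 1 (add /ile 36): {"ile":36,"tkb":82,"vt":59}
After op 2 (add /ile 53): {"ile":53,"tkb":82,"vt":59}
After op 3 (replace /ile 65): {"ile":65,"tkb":82,"vt":59}
After op 4 (add /gbe 32): {"gbe":32,"ile":65,"tkb":82,"vt":59}
After op 5 (add /j 21): {"gbe":32,"ile":65,"j":21,"tkb":82,"vt":59}
After op 6 (replace /tkb 58): {"gbe":32,"ile":65,"j":21,"tkb":58,"vt":59}
After op 7 (add /j 16): {"gbe":32,"ile":65,"j":16,"tkb":58,"vt":59}
After op 8 (add /wke 88): {"gbe":32,"ile":65,"j":16,"tkb":58,"vt":59,"wke":88}
After op 9 (add /fm 90): {"fm":90,"gbe":32,"ile":65,"j":16,"tkb":58,"vt":59,"wke":88}
After op 10 (add /dn 28): {"dn":28,"fm":90,"gbe":32,"ile":65,"j":16,"tkb":58,"vt":59,"wke":88}
After op 11 (remove /gbe): {"dn":28,"fm":90,"ile":65,"j":16,"tkb":58,"vt":59,"wke":88}
After op 12 (replace /tkb 89): {"dn":28,"fm":90,"ile":65,"j":16,"tkb":89,"vt":59,"wke":88}
After op 13 (replace /ile 29): {"dn":28,"fm":90,"ile":29,"j":16,"tkb":89,"vt":59,"wke":88}
After op 14 (replace /vt 65): {"dn":28,"fm":90,"ile":29,"j":16,"tkb":89,"vt":65,"wke":88}
Size at the root: 7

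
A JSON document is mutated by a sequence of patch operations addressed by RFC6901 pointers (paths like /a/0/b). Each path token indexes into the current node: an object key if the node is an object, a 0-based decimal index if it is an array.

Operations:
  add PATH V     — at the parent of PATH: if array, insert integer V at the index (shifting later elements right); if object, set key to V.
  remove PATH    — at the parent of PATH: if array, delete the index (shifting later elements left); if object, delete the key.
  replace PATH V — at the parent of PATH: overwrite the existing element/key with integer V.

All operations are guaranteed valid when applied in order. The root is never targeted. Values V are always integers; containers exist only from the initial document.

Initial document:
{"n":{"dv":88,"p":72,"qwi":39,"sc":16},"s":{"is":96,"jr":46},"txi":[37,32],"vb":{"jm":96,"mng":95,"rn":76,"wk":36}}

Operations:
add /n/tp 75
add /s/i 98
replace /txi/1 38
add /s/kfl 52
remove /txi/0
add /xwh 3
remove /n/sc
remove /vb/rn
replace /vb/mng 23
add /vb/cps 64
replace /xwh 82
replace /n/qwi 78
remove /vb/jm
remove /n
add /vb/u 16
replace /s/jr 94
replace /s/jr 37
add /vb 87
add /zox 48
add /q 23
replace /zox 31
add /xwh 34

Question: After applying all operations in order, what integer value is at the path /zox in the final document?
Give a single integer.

After op 1 (add /n/tp 75): {"n":{"dv":88,"p":72,"qwi":39,"sc":16,"tp":75},"s":{"is":96,"jr":46},"txi":[37,32],"vb":{"jm":96,"mng":95,"rn":76,"wk":36}}
After op 2 (add /s/i 98): {"n":{"dv":88,"p":72,"qwi":39,"sc":16,"tp":75},"s":{"i":98,"is":96,"jr":46},"txi":[37,32],"vb":{"jm":96,"mng":95,"rn":76,"wk":36}}
After op 3 (replace /txi/1 38): {"n":{"dv":88,"p":72,"qwi":39,"sc":16,"tp":75},"s":{"i":98,"is":96,"jr":46},"txi":[37,38],"vb":{"jm":96,"mng":95,"rn":76,"wk":36}}
After op 4 (add /s/kfl 52): {"n":{"dv":88,"p":72,"qwi":39,"sc":16,"tp":75},"s":{"i":98,"is":96,"jr":46,"kfl":52},"txi":[37,38],"vb":{"jm":96,"mng":95,"rn":76,"wk":36}}
After op 5 (remove /txi/0): {"n":{"dv":88,"p":72,"qwi":39,"sc":16,"tp":75},"s":{"i":98,"is":96,"jr":46,"kfl":52},"txi":[38],"vb":{"jm":96,"mng":95,"rn":76,"wk":36}}
After op 6 (add /xwh 3): {"n":{"dv":88,"p":72,"qwi":39,"sc":16,"tp":75},"s":{"i":98,"is":96,"jr":46,"kfl":52},"txi":[38],"vb":{"jm":96,"mng":95,"rn":76,"wk":36},"xwh":3}
After op 7 (remove /n/sc): {"n":{"dv":88,"p":72,"qwi":39,"tp":75},"s":{"i":98,"is":96,"jr":46,"kfl":52},"txi":[38],"vb":{"jm":96,"mng":95,"rn":76,"wk":36},"xwh":3}
After op 8 (remove /vb/rn): {"n":{"dv":88,"p":72,"qwi":39,"tp":75},"s":{"i":98,"is":96,"jr":46,"kfl":52},"txi":[38],"vb":{"jm":96,"mng":95,"wk":36},"xwh":3}
After op 9 (replace /vb/mng 23): {"n":{"dv":88,"p":72,"qwi":39,"tp":75},"s":{"i":98,"is":96,"jr":46,"kfl":52},"txi":[38],"vb":{"jm":96,"mng":23,"wk":36},"xwh":3}
After op 10 (add /vb/cps 64): {"n":{"dv":88,"p":72,"qwi":39,"tp":75},"s":{"i":98,"is":96,"jr":46,"kfl":52},"txi":[38],"vb":{"cps":64,"jm":96,"mng":23,"wk":36},"xwh":3}
After op 11 (replace /xwh 82): {"n":{"dv":88,"p":72,"qwi":39,"tp":75},"s":{"i":98,"is":96,"jr":46,"kfl":52},"txi":[38],"vb":{"cps":64,"jm":96,"mng":23,"wk":36},"xwh":82}
After op 12 (replace /n/qwi 78): {"n":{"dv":88,"p":72,"qwi":78,"tp":75},"s":{"i":98,"is":96,"jr":46,"kfl":52},"txi":[38],"vb":{"cps":64,"jm":96,"mng":23,"wk":36},"xwh":82}
After op 13 (remove /vb/jm): {"n":{"dv":88,"p":72,"qwi":78,"tp":75},"s":{"i":98,"is":96,"jr":46,"kfl":52},"txi":[38],"vb":{"cps":64,"mng":23,"wk":36},"xwh":82}
After op 14 (remove /n): {"s":{"i":98,"is":96,"jr":46,"kfl":52},"txi":[38],"vb":{"cps":64,"mng":23,"wk":36},"xwh":82}
After op 15 (add /vb/u 16): {"s":{"i":98,"is":96,"jr":46,"kfl":52},"txi":[38],"vb":{"cps":64,"mng":23,"u":16,"wk":36},"xwh":82}
After op 16 (replace /s/jr 94): {"s":{"i":98,"is":96,"jr":94,"kfl":52},"txi":[38],"vb":{"cps":64,"mng":23,"u":16,"wk":36},"xwh":82}
After op 17 (replace /s/jr 37): {"s":{"i":98,"is":96,"jr":37,"kfl":52},"txi":[38],"vb":{"cps":64,"mng":23,"u":16,"wk":36},"xwh":82}
After op 18 (add /vb 87): {"s":{"i":98,"is":96,"jr":37,"kfl":52},"txi":[38],"vb":87,"xwh":82}
After op 19 (add /zox 48): {"s":{"i":98,"is":96,"jr":37,"kfl":52},"txi":[38],"vb":87,"xwh":82,"zox":48}
After op 20 (add /q 23): {"q":23,"s":{"i":98,"is":96,"jr":37,"kfl":52},"txi":[38],"vb":87,"xwh":82,"zox":48}
After op 21 (replace /zox 31): {"q":23,"s":{"i":98,"is":96,"jr":37,"kfl":52},"txi":[38],"vb":87,"xwh":82,"zox":31}
After op 22 (add /xwh 34): {"q":23,"s":{"i":98,"is":96,"jr":37,"kfl":52},"txi":[38],"vb":87,"xwh":34,"zox":31}
Value at /zox: 31

Answer: 31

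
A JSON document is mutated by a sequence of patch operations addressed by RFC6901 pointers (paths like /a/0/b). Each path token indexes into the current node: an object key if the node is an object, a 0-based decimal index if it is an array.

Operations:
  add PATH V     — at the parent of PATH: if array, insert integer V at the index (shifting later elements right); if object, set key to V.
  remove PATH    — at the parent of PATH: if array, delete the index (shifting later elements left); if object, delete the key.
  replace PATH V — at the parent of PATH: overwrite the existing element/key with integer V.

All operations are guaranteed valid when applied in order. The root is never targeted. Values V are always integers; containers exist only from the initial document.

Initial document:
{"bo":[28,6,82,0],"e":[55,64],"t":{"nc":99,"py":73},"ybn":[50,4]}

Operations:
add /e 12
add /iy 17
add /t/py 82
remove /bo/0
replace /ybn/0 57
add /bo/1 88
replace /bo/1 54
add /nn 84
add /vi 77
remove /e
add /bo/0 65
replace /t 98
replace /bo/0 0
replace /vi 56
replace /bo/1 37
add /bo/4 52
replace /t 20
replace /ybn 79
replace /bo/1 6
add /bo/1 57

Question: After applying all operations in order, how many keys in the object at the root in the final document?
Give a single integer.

Answer: 6

Derivation:
After op 1 (add /e 12): {"bo":[28,6,82,0],"e":12,"t":{"nc":99,"py":73},"ybn":[50,4]}
After op 2 (add /iy 17): {"bo":[28,6,82,0],"e":12,"iy":17,"t":{"nc":99,"py":73},"ybn":[50,4]}
After op 3 (add /t/py 82): {"bo":[28,6,82,0],"e":12,"iy":17,"t":{"nc":99,"py":82},"ybn":[50,4]}
After op 4 (remove /bo/0): {"bo":[6,82,0],"e":12,"iy":17,"t":{"nc":99,"py":82},"ybn":[50,4]}
After op 5 (replace /ybn/0 57): {"bo":[6,82,0],"e":12,"iy":17,"t":{"nc":99,"py":82},"ybn":[57,4]}
After op 6 (add /bo/1 88): {"bo":[6,88,82,0],"e":12,"iy":17,"t":{"nc":99,"py":82},"ybn":[57,4]}
After op 7 (replace /bo/1 54): {"bo":[6,54,82,0],"e":12,"iy":17,"t":{"nc":99,"py":82},"ybn":[57,4]}
After op 8 (add /nn 84): {"bo":[6,54,82,0],"e":12,"iy":17,"nn":84,"t":{"nc":99,"py":82},"ybn":[57,4]}
After op 9 (add /vi 77): {"bo":[6,54,82,0],"e":12,"iy":17,"nn":84,"t":{"nc":99,"py":82},"vi":77,"ybn":[57,4]}
After op 10 (remove /e): {"bo":[6,54,82,0],"iy":17,"nn":84,"t":{"nc":99,"py":82},"vi":77,"ybn":[57,4]}
After op 11 (add /bo/0 65): {"bo":[65,6,54,82,0],"iy":17,"nn":84,"t":{"nc":99,"py":82},"vi":77,"ybn":[57,4]}
After op 12 (replace /t 98): {"bo":[65,6,54,82,0],"iy":17,"nn":84,"t":98,"vi":77,"ybn":[57,4]}
After op 13 (replace /bo/0 0): {"bo":[0,6,54,82,0],"iy":17,"nn":84,"t":98,"vi":77,"ybn":[57,4]}
After op 14 (replace /vi 56): {"bo":[0,6,54,82,0],"iy":17,"nn":84,"t":98,"vi":56,"ybn":[57,4]}
After op 15 (replace /bo/1 37): {"bo":[0,37,54,82,0],"iy":17,"nn":84,"t":98,"vi":56,"ybn":[57,4]}
After op 16 (add /bo/4 52): {"bo":[0,37,54,82,52,0],"iy":17,"nn":84,"t":98,"vi":56,"ybn":[57,4]}
After op 17 (replace /t 20): {"bo":[0,37,54,82,52,0],"iy":17,"nn":84,"t":20,"vi":56,"ybn":[57,4]}
After op 18 (replace /ybn 79): {"bo":[0,37,54,82,52,0],"iy":17,"nn":84,"t":20,"vi":56,"ybn":79}
After op 19 (replace /bo/1 6): {"bo":[0,6,54,82,52,0],"iy":17,"nn":84,"t":20,"vi":56,"ybn":79}
After op 20 (add /bo/1 57): {"bo":[0,57,6,54,82,52,0],"iy":17,"nn":84,"t":20,"vi":56,"ybn":79}
Size at the root: 6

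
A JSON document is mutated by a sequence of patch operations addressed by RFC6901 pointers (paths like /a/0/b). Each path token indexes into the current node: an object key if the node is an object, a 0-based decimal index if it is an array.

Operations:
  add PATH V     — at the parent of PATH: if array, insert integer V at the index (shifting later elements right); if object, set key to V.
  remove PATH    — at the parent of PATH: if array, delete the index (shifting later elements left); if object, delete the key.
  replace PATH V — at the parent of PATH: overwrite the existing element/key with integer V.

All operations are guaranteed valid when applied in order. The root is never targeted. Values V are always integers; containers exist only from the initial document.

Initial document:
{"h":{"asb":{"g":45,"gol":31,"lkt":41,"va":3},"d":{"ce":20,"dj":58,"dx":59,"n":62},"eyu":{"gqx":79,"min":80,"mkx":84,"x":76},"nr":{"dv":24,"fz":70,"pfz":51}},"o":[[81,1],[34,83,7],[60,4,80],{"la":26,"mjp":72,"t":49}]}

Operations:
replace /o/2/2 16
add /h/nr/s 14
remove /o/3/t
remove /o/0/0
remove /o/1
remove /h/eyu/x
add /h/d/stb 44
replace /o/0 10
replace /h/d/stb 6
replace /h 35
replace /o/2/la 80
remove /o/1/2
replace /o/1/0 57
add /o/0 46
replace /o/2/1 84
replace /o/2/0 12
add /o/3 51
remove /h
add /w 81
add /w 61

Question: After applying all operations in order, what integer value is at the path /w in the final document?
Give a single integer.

Answer: 61

Derivation:
After op 1 (replace /o/2/2 16): {"h":{"asb":{"g":45,"gol":31,"lkt":41,"va":3},"d":{"ce":20,"dj":58,"dx":59,"n":62},"eyu":{"gqx":79,"min":80,"mkx":84,"x":76},"nr":{"dv":24,"fz":70,"pfz":51}},"o":[[81,1],[34,83,7],[60,4,16],{"la":26,"mjp":72,"t":49}]}
After op 2 (add /h/nr/s 14): {"h":{"asb":{"g":45,"gol":31,"lkt":41,"va":3},"d":{"ce":20,"dj":58,"dx":59,"n":62},"eyu":{"gqx":79,"min":80,"mkx":84,"x":76},"nr":{"dv":24,"fz":70,"pfz":51,"s":14}},"o":[[81,1],[34,83,7],[60,4,16],{"la":26,"mjp":72,"t":49}]}
After op 3 (remove /o/3/t): {"h":{"asb":{"g":45,"gol":31,"lkt":41,"va":3},"d":{"ce":20,"dj":58,"dx":59,"n":62},"eyu":{"gqx":79,"min":80,"mkx":84,"x":76},"nr":{"dv":24,"fz":70,"pfz":51,"s":14}},"o":[[81,1],[34,83,7],[60,4,16],{"la":26,"mjp":72}]}
After op 4 (remove /o/0/0): {"h":{"asb":{"g":45,"gol":31,"lkt":41,"va":3},"d":{"ce":20,"dj":58,"dx":59,"n":62},"eyu":{"gqx":79,"min":80,"mkx":84,"x":76},"nr":{"dv":24,"fz":70,"pfz":51,"s":14}},"o":[[1],[34,83,7],[60,4,16],{"la":26,"mjp":72}]}
After op 5 (remove /o/1): {"h":{"asb":{"g":45,"gol":31,"lkt":41,"va":3},"d":{"ce":20,"dj":58,"dx":59,"n":62},"eyu":{"gqx":79,"min":80,"mkx":84,"x":76},"nr":{"dv":24,"fz":70,"pfz":51,"s":14}},"o":[[1],[60,4,16],{"la":26,"mjp":72}]}
After op 6 (remove /h/eyu/x): {"h":{"asb":{"g":45,"gol":31,"lkt":41,"va":3},"d":{"ce":20,"dj":58,"dx":59,"n":62},"eyu":{"gqx":79,"min":80,"mkx":84},"nr":{"dv":24,"fz":70,"pfz":51,"s":14}},"o":[[1],[60,4,16],{"la":26,"mjp":72}]}
After op 7 (add /h/d/stb 44): {"h":{"asb":{"g":45,"gol":31,"lkt":41,"va":3},"d":{"ce":20,"dj":58,"dx":59,"n":62,"stb":44},"eyu":{"gqx":79,"min":80,"mkx":84},"nr":{"dv":24,"fz":70,"pfz":51,"s":14}},"o":[[1],[60,4,16],{"la":26,"mjp":72}]}
After op 8 (replace /o/0 10): {"h":{"asb":{"g":45,"gol":31,"lkt":41,"va":3},"d":{"ce":20,"dj":58,"dx":59,"n":62,"stb":44},"eyu":{"gqx":79,"min":80,"mkx":84},"nr":{"dv":24,"fz":70,"pfz":51,"s":14}},"o":[10,[60,4,16],{"la":26,"mjp":72}]}
After op 9 (replace /h/d/stb 6): {"h":{"asb":{"g":45,"gol":31,"lkt":41,"va":3},"d":{"ce":20,"dj":58,"dx":59,"n":62,"stb":6},"eyu":{"gqx":79,"min":80,"mkx":84},"nr":{"dv":24,"fz":70,"pfz":51,"s":14}},"o":[10,[60,4,16],{"la":26,"mjp":72}]}
After op 10 (replace /h 35): {"h":35,"o":[10,[60,4,16],{"la":26,"mjp":72}]}
After op 11 (replace /o/2/la 80): {"h":35,"o":[10,[60,4,16],{"la":80,"mjp":72}]}
After op 12 (remove /o/1/2): {"h":35,"o":[10,[60,4],{"la":80,"mjp":72}]}
After op 13 (replace /o/1/0 57): {"h":35,"o":[10,[57,4],{"la":80,"mjp":72}]}
After op 14 (add /o/0 46): {"h":35,"o":[46,10,[57,4],{"la":80,"mjp":72}]}
After op 15 (replace /o/2/1 84): {"h":35,"o":[46,10,[57,84],{"la":80,"mjp":72}]}
After op 16 (replace /o/2/0 12): {"h":35,"o":[46,10,[12,84],{"la":80,"mjp":72}]}
After op 17 (add /o/3 51): {"h":35,"o":[46,10,[12,84],51,{"la":80,"mjp":72}]}
After op 18 (remove /h): {"o":[46,10,[12,84],51,{"la":80,"mjp":72}]}
After op 19 (add /w 81): {"o":[46,10,[12,84],51,{"la":80,"mjp":72}],"w":81}
After op 20 (add /w 61): {"o":[46,10,[12,84],51,{"la":80,"mjp":72}],"w":61}
Value at /w: 61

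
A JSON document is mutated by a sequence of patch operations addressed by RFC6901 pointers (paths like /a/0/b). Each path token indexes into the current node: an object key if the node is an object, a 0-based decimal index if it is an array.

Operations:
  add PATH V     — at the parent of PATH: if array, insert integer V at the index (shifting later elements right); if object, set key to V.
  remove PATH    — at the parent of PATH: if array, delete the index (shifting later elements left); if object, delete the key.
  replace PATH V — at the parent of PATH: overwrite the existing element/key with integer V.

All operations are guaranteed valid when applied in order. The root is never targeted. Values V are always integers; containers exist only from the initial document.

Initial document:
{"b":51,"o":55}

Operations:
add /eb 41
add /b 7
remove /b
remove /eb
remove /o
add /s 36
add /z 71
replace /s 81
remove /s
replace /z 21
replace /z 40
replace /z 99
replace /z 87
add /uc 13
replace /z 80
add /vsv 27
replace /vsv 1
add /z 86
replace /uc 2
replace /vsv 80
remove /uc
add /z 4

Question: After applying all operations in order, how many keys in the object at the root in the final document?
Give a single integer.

Answer: 2

Derivation:
After op 1 (add /eb 41): {"b":51,"eb":41,"o":55}
After op 2 (add /b 7): {"b":7,"eb":41,"o":55}
After op 3 (remove /b): {"eb":41,"o":55}
After op 4 (remove /eb): {"o":55}
After op 5 (remove /o): {}
After op 6 (add /s 36): {"s":36}
After op 7 (add /z 71): {"s":36,"z":71}
After op 8 (replace /s 81): {"s":81,"z":71}
After op 9 (remove /s): {"z":71}
After op 10 (replace /z 21): {"z":21}
After op 11 (replace /z 40): {"z":40}
After op 12 (replace /z 99): {"z":99}
After op 13 (replace /z 87): {"z":87}
After op 14 (add /uc 13): {"uc":13,"z":87}
After op 15 (replace /z 80): {"uc":13,"z":80}
After op 16 (add /vsv 27): {"uc":13,"vsv":27,"z":80}
After op 17 (replace /vsv 1): {"uc":13,"vsv":1,"z":80}
After op 18 (add /z 86): {"uc":13,"vsv":1,"z":86}
After op 19 (replace /uc 2): {"uc":2,"vsv":1,"z":86}
After op 20 (replace /vsv 80): {"uc":2,"vsv":80,"z":86}
After op 21 (remove /uc): {"vsv":80,"z":86}
After op 22 (add /z 4): {"vsv":80,"z":4}
Size at the root: 2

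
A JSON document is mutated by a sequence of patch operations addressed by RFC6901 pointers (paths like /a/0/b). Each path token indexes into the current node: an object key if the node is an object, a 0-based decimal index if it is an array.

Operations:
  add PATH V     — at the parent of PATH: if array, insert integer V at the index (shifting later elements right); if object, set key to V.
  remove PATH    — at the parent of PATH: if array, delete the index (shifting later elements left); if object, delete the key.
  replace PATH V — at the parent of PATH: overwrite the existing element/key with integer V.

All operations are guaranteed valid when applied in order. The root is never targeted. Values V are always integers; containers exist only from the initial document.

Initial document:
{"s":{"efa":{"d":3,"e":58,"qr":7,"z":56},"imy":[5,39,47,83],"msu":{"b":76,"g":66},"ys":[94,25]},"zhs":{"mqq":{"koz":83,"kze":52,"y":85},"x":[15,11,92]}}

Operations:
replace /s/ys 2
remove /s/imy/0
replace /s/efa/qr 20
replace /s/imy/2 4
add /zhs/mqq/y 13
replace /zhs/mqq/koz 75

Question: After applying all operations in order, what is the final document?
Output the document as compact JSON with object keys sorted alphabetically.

After op 1 (replace /s/ys 2): {"s":{"efa":{"d":3,"e":58,"qr":7,"z":56},"imy":[5,39,47,83],"msu":{"b":76,"g":66},"ys":2},"zhs":{"mqq":{"koz":83,"kze":52,"y":85},"x":[15,11,92]}}
After op 2 (remove /s/imy/0): {"s":{"efa":{"d":3,"e":58,"qr":7,"z":56},"imy":[39,47,83],"msu":{"b":76,"g":66},"ys":2},"zhs":{"mqq":{"koz":83,"kze":52,"y":85},"x":[15,11,92]}}
After op 3 (replace /s/efa/qr 20): {"s":{"efa":{"d":3,"e":58,"qr":20,"z":56},"imy":[39,47,83],"msu":{"b":76,"g":66},"ys":2},"zhs":{"mqq":{"koz":83,"kze":52,"y":85},"x":[15,11,92]}}
After op 4 (replace /s/imy/2 4): {"s":{"efa":{"d":3,"e":58,"qr":20,"z":56},"imy":[39,47,4],"msu":{"b":76,"g":66},"ys":2},"zhs":{"mqq":{"koz":83,"kze":52,"y":85},"x":[15,11,92]}}
After op 5 (add /zhs/mqq/y 13): {"s":{"efa":{"d":3,"e":58,"qr":20,"z":56},"imy":[39,47,4],"msu":{"b":76,"g":66},"ys":2},"zhs":{"mqq":{"koz":83,"kze":52,"y":13},"x":[15,11,92]}}
After op 6 (replace /zhs/mqq/koz 75): {"s":{"efa":{"d":3,"e":58,"qr":20,"z":56},"imy":[39,47,4],"msu":{"b":76,"g":66},"ys":2},"zhs":{"mqq":{"koz":75,"kze":52,"y":13},"x":[15,11,92]}}

Answer: {"s":{"efa":{"d":3,"e":58,"qr":20,"z":56},"imy":[39,47,4],"msu":{"b":76,"g":66},"ys":2},"zhs":{"mqq":{"koz":75,"kze":52,"y":13},"x":[15,11,92]}}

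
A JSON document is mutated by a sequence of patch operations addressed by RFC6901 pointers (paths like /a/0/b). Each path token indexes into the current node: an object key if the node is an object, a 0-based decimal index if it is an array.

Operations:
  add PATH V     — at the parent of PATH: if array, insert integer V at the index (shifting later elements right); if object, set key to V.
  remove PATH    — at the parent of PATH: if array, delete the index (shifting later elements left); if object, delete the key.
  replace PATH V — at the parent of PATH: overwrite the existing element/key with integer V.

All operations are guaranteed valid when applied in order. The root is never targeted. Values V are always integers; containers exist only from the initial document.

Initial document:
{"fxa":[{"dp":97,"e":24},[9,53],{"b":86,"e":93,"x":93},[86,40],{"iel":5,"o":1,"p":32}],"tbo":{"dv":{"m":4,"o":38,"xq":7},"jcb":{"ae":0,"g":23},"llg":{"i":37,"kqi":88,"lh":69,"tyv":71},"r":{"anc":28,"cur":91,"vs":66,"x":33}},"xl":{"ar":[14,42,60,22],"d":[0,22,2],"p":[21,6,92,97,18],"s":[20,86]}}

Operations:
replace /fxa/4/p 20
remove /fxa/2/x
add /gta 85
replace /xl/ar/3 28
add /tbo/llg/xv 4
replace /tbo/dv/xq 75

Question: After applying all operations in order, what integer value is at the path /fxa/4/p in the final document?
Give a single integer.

Answer: 20

Derivation:
After op 1 (replace /fxa/4/p 20): {"fxa":[{"dp":97,"e":24},[9,53],{"b":86,"e":93,"x":93},[86,40],{"iel":5,"o":1,"p":20}],"tbo":{"dv":{"m":4,"o":38,"xq":7},"jcb":{"ae":0,"g":23},"llg":{"i":37,"kqi":88,"lh":69,"tyv":71},"r":{"anc":28,"cur":91,"vs":66,"x":33}},"xl":{"ar":[14,42,60,22],"d":[0,22,2],"p":[21,6,92,97,18],"s":[20,86]}}
After op 2 (remove /fxa/2/x): {"fxa":[{"dp":97,"e":24},[9,53],{"b":86,"e":93},[86,40],{"iel":5,"o":1,"p":20}],"tbo":{"dv":{"m":4,"o":38,"xq":7},"jcb":{"ae":0,"g":23},"llg":{"i":37,"kqi":88,"lh":69,"tyv":71},"r":{"anc":28,"cur":91,"vs":66,"x":33}},"xl":{"ar":[14,42,60,22],"d":[0,22,2],"p":[21,6,92,97,18],"s":[20,86]}}
After op 3 (add /gta 85): {"fxa":[{"dp":97,"e":24},[9,53],{"b":86,"e":93},[86,40],{"iel":5,"o":1,"p":20}],"gta":85,"tbo":{"dv":{"m":4,"o":38,"xq":7},"jcb":{"ae":0,"g":23},"llg":{"i":37,"kqi":88,"lh":69,"tyv":71},"r":{"anc":28,"cur":91,"vs":66,"x":33}},"xl":{"ar":[14,42,60,22],"d":[0,22,2],"p":[21,6,92,97,18],"s":[20,86]}}
After op 4 (replace /xl/ar/3 28): {"fxa":[{"dp":97,"e":24},[9,53],{"b":86,"e":93},[86,40],{"iel":5,"o":1,"p":20}],"gta":85,"tbo":{"dv":{"m":4,"o":38,"xq":7},"jcb":{"ae":0,"g":23},"llg":{"i":37,"kqi":88,"lh":69,"tyv":71},"r":{"anc":28,"cur":91,"vs":66,"x":33}},"xl":{"ar":[14,42,60,28],"d":[0,22,2],"p":[21,6,92,97,18],"s":[20,86]}}
After op 5 (add /tbo/llg/xv 4): {"fxa":[{"dp":97,"e":24},[9,53],{"b":86,"e":93},[86,40],{"iel":5,"o":1,"p":20}],"gta":85,"tbo":{"dv":{"m":4,"o":38,"xq":7},"jcb":{"ae":0,"g":23},"llg":{"i":37,"kqi":88,"lh":69,"tyv":71,"xv":4},"r":{"anc":28,"cur":91,"vs":66,"x":33}},"xl":{"ar":[14,42,60,28],"d":[0,22,2],"p":[21,6,92,97,18],"s":[20,86]}}
After op 6 (replace /tbo/dv/xq 75): {"fxa":[{"dp":97,"e":24},[9,53],{"b":86,"e":93},[86,40],{"iel":5,"o":1,"p":20}],"gta":85,"tbo":{"dv":{"m":4,"o":38,"xq":75},"jcb":{"ae":0,"g":23},"llg":{"i":37,"kqi":88,"lh":69,"tyv":71,"xv":4},"r":{"anc":28,"cur":91,"vs":66,"x":33}},"xl":{"ar":[14,42,60,28],"d":[0,22,2],"p":[21,6,92,97,18],"s":[20,86]}}
Value at /fxa/4/p: 20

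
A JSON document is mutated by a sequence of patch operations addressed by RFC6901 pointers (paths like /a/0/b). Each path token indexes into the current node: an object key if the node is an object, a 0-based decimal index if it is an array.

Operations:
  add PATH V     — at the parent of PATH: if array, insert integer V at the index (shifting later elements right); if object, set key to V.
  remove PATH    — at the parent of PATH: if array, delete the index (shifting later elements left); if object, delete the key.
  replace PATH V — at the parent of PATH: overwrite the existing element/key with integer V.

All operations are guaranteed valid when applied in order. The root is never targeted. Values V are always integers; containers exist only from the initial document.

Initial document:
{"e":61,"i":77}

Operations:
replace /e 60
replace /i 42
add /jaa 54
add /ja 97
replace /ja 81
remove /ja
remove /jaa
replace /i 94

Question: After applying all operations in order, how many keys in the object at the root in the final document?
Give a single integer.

After op 1 (replace /e 60): {"e":60,"i":77}
After op 2 (replace /i 42): {"e":60,"i":42}
After op 3 (add /jaa 54): {"e":60,"i":42,"jaa":54}
After op 4 (add /ja 97): {"e":60,"i":42,"ja":97,"jaa":54}
After op 5 (replace /ja 81): {"e":60,"i":42,"ja":81,"jaa":54}
After op 6 (remove /ja): {"e":60,"i":42,"jaa":54}
After op 7 (remove /jaa): {"e":60,"i":42}
After op 8 (replace /i 94): {"e":60,"i":94}
Size at the root: 2

Answer: 2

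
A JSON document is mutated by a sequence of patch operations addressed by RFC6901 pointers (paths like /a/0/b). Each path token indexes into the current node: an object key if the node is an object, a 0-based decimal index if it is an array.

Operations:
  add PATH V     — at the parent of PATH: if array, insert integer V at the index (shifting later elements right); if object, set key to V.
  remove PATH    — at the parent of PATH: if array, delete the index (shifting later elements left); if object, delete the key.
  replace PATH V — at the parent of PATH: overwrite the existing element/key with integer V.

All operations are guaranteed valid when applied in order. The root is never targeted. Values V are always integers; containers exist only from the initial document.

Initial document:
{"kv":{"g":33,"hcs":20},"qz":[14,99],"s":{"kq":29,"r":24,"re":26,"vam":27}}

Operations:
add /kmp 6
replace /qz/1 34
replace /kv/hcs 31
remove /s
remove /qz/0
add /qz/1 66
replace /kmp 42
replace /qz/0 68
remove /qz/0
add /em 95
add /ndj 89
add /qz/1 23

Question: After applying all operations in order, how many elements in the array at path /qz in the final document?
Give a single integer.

After op 1 (add /kmp 6): {"kmp":6,"kv":{"g":33,"hcs":20},"qz":[14,99],"s":{"kq":29,"r":24,"re":26,"vam":27}}
After op 2 (replace /qz/1 34): {"kmp":6,"kv":{"g":33,"hcs":20},"qz":[14,34],"s":{"kq":29,"r":24,"re":26,"vam":27}}
After op 3 (replace /kv/hcs 31): {"kmp":6,"kv":{"g":33,"hcs":31},"qz":[14,34],"s":{"kq":29,"r":24,"re":26,"vam":27}}
After op 4 (remove /s): {"kmp":6,"kv":{"g":33,"hcs":31},"qz":[14,34]}
After op 5 (remove /qz/0): {"kmp":6,"kv":{"g":33,"hcs":31},"qz":[34]}
After op 6 (add /qz/1 66): {"kmp":6,"kv":{"g":33,"hcs":31},"qz":[34,66]}
After op 7 (replace /kmp 42): {"kmp":42,"kv":{"g":33,"hcs":31},"qz":[34,66]}
After op 8 (replace /qz/0 68): {"kmp":42,"kv":{"g":33,"hcs":31},"qz":[68,66]}
After op 9 (remove /qz/0): {"kmp":42,"kv":{"g":33,"hcs":31},"qz":[66]}
After op 10 (add /em 95): {"em":95,"kmp":42,"kv":{"g":33,"hcs":31},"qz":[66]}
After op 11 (add /ndj 89): {"em":95,"kmp":42,"kv":{"g":33,"hcs":31},"ndj":89,"qz":[66]}
After op 12 (add /qz/1 23): {"em":95,"kmp":42,"kv":{"g":33,"hcs":31},"ndj":89,"qz":[66,23]}
Size at path /qz: 2

Answer: 2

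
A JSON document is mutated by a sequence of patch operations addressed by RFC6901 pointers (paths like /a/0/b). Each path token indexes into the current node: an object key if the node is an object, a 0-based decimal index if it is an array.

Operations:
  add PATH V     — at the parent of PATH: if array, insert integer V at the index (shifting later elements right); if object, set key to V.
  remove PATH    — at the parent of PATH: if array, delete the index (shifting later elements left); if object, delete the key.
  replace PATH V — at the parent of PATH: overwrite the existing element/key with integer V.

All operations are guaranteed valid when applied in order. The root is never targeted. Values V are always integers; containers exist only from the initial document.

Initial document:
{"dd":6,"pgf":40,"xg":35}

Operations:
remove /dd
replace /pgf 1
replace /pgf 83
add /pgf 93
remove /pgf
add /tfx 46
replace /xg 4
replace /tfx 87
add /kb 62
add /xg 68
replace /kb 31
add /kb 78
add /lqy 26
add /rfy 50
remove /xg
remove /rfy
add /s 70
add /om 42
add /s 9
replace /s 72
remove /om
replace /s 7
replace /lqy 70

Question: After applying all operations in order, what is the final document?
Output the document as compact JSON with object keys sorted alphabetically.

After op 1 (remove /dd): {"pgf":40,"xg":35}
After op 2 (replace /pgf 1): {"pgf":1,"xg":35}
After op 3 (replace /pgf 83): {"pgf":83,"xg":35}
After op 4 (add /pgf 93): {"pgf":93,"xg":35}
After op 5 (remove /pgf): {"xg":35}
After op 6 (add /tfx 46): {"tfx":46,"xg":35}
After op 7 (replace /xg 4): {"tfx":46,"xg":4}
After op 8 (replace /tfx 87): {"tfx":87,"xg":4}
After op 9 (add /kb 62): {"kb":62,"tfx":87,"xg":4}
After op 10 (add /xg 68): {"kb":62,"tfx":87,"xg":68}
After op 11 (replace /kb 31): {"kb":31,"tfx":87,"xg":68}
After op 12 (add /kb 78): {"kb":78,"tfx":87,"xg":68}
After op 13 (add /lqy 26): {"kb":78,"lqy":26,"tfx":87,"xg":68}
After op 14 (add /rfy 50): {"kb":78,"lqy":26,"rfy":50,"tfx":87,"xg":68}
After op 15 (remove /xg): {"kb":78,"lqy":26,"rfy":50,"tfx":87}
After op 16 (remove /rfy): {"kb":78,"lqy":26,"tfx":87}
After op 17 (add /s 70): {"kb":78,"lqy":26,"s":70,"tfx":87}
After op 18 (add /om 42): {"kb":78,"lqy":26,"om":42,"s":70,"tfx":87}
After op 19 (add /s 9): {"kb":78,"lqy":26,"om":42,"s":9,"tfx":87}
After op 20 (replace /s 72): {"kb":78,"lqy":26,"om":42,"s":72,"tfx":87}
After op 21 (remove /om): {"kb":78,"lqy":26,"s":72,"tfx":87}
After op 22 (replace /s 7): {"kb":78,"lqy":26,"s":7,"tfx":87}
After op 23 (replace /lqy 70): {"kb":78,"lqy":70,"s":7,"tfx":87}

Answer: {"kb":78,"lqy":70,"s":7,"tfx":87}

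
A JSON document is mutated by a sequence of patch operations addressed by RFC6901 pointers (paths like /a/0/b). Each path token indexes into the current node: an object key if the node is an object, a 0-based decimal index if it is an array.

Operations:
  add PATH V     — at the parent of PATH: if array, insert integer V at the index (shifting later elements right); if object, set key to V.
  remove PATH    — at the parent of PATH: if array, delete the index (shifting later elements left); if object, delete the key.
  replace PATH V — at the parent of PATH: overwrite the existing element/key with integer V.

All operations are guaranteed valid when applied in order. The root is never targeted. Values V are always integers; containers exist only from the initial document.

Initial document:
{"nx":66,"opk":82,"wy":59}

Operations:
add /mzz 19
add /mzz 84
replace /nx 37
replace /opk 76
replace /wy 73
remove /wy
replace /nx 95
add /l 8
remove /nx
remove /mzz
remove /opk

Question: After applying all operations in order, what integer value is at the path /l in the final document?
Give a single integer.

Answer: 8

Derivation:
After op 1 (add /mzz 19): {"mzz":19,"nx":66,"opk":82,"wy":59}
After op 2 (add /mzz 84): {"mzz":84,"nx":66,"opk":82,"wy":59}
After op 3 (replace /nx 37): {"mzz":84,"nx":37,"opk":82,"wy":59}
After op 4 (replace /opk 76): {"mzz":84,"nx":37,"opk":76,"wy":59}
After op 5 (replace /wy 73): {"mzz":84,"nx":37,"opk":76,"wy":73}
After op 6 (remove /wy): {"mzz":84,"nx":37,"opk":76}
After op 7 (replace /nx 95): {"mzz":84,"nx":95,"opk":76}
After op 8 (add /l 8): {"l":8,"mzz":84,"nx":95,"opk":76}
After op 9 (remove /nx): {"l":8,"mzz":84,"opk":76}
After op 10 (remove /mzz): {"l":8,"opk":76}
After op 11 (remove /opk): {"l":8}
Value at /l: 8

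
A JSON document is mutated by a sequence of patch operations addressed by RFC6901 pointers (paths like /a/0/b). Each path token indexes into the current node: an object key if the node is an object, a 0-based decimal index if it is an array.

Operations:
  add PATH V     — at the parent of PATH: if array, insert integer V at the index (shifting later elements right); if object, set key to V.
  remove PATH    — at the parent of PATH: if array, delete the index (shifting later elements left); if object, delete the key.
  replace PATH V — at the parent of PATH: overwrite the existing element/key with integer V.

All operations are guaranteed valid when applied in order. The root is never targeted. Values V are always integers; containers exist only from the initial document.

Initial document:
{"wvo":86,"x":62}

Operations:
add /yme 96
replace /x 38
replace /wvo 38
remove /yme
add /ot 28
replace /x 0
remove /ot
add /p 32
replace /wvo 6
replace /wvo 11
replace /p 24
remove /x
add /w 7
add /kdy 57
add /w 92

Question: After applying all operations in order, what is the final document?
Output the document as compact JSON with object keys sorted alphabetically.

After op 1 (add /yme 96): {"wvo":86,"x":62,"yme":96}
After op 2 (replace /x 38): {"wvo":86,"x":38,"yme":96}
After op 3 (replace /wvo 38): {"wvo":38,"x":38,"yme":96}
After op 4 (remove /yme): {"wvo":38,"x":38}
After op 5 (add /ot 28): {"ot":28,"wvo":38,"x":38}
After op 6 (replace /x 0): {"ot":28,"wvo":38,"x":0}
After op 7 (remove /ot): {"wvo":38,"x":0}
After op 8 (add /p 32): {"p":32,"wvo":38,"x":0}
After op 9 (replace /wvo 6): {"p":32,"wvo":6,"x":0}
After op 10 (replace /wvo 11): {"p":32,"wvo":11,"x":0}
After op 11 (replace /p 24): {"p":24,"wvo":11,"x":0}
After op 12 (remove /x): {"p":24,"wvo":11}
After op 13 (add /w 7): {"p":24,"w":7,"wvo":11}
After op 14 (add /kdy 57): {"kdy":57,"p":24,"w":7,"wvo":11}
After op 15 (add /w 92): {"kdy":57,"p":24,"w":92,"wvo":11}

Answer: {"kdy":57,"p":24,"w":92,"wvo":11}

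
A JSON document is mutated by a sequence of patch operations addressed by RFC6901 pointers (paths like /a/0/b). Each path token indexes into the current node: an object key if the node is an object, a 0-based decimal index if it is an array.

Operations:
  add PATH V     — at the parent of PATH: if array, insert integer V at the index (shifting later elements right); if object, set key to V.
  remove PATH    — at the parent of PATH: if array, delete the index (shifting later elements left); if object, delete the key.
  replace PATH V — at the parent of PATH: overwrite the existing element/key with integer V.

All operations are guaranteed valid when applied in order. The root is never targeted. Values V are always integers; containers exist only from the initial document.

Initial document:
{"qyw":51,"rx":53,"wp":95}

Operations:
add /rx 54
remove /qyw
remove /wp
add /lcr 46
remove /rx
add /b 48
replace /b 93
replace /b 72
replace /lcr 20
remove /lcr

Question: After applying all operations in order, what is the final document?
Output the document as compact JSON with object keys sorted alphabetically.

Answer: {"b":72}

Derivation:
After op 1 (add /rx 54): {"qyw":51,"rx":54,"wp":95}
After op 2 (remove /qyw): {"rx":54,"wp":95}
After op 3 (remove /wp): {"rx":54}
After op 4 (add /lcr 46): {"lcr":46,"rx":54}
After op 5 (remove /rx): {"lcr":46}
After op 6 (add /b 48): {"b":48,"lcr":46}
After op 7 (replace /b 93): {"b":93,"lcr":46}
After op 8 (replace /b 72): {"b":72,"lcr":46}
After op 9 (replace /lcr 20): {"b":72,"lcr":20}
After op 10 (remove /lcr): {"b":72}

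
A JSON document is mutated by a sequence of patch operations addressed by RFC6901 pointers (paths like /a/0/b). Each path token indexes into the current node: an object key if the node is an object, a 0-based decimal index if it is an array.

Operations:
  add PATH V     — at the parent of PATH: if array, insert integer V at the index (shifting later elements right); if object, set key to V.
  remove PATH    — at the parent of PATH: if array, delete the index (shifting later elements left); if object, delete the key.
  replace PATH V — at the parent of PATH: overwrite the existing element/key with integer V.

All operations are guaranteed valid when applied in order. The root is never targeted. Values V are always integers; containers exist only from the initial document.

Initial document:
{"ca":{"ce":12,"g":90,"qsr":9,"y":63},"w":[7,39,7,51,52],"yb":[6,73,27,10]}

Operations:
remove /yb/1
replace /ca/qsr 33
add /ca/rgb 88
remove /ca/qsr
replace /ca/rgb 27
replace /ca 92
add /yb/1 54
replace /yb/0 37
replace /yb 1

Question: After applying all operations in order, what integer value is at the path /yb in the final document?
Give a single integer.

After op 1 (remove /yb/1): {"ca":{"ce":12,"g":90,"qsr":9,"y":63},"w":[7,39,7,51,52],"yb":[6,27,10]}
After op 2 (replace /ca/qsr 33): {"ca":{"ce":12,"g":90,"qsr":33,"y":63},"w":[7,39,7,51,52],"yb":[6,27,10]}
After op 3 (add /ca/rgb 88): {"ca":{"ce":12,"g":90,"qsr":33,"rgb":88,"y":63},"w":[7,39,7,51,52],"yb":[6,27,10]}
After op 4 (remove /ca/qsr): {"ca":{"ce":12,"g":90,"rgb":88,"y":63},"w":[7,39,7,51,52],"yb":[6,27,10]}
After op 5 (replace /ca/rgb 27): {"ca":{"ce":12,"g":90,"rgb":27,"y":63},"w":[7,39,7,51,52],"yb":[6,27,10]}
After op 6 (replace /ca 92): {"ca":92,"w":[7,39,7,51,52],"yb":[6,27,10]}
After op 7 (add /yb/1 54): {"ca":92,"w":[7,39,7,51,52],"yb":[6,54,27,10]}
After op 8 (replace /yb/0 37): {"ca":92,"w":[7,39,7,51,52],"yb":[37,54,27,10]}
After op 9 (replace /yb 1): {"ca":92,"w":[7,39,7,51,52],"yb":1}
Value at /yb: 1

Answer: 1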